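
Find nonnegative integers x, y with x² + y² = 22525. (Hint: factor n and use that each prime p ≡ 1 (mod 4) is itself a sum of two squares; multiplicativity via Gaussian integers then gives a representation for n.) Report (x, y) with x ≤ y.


Step 1: Factor n = 22525 = 5^2 · 17 · 53.
Step 2: Check the mod-4 condition on each prime factor: 5 ≡ 1 (mod 4), exponent 2; 17 ≡ 1 (mod 4), exponent 1; 53 ≡ 1 (mod 4), exponent 1.
All primes ≡ 3 (mod 4) appear to even exponent (or don't appear), so by the two-squares theorem n IS expressible as a sum of two squares.
Step 3: Build a representation. Group n = k² · m with k = 5 and m = 17 · 53 = 901 (a product of primes ≡ 1 (mod 4)); a representation of m scales to one of n via (k·x)² + (k·y)² = k²(x² + y²). Each prime p ≡ 1 (mod 4) is itself a sum of two squares; find a² by testing p − a² for a perfect square:
  17: 17 − 1² = 16 = 4² ⇒ 17 = 1² + 4².
  53: 53 − 1² = 52, 53 − 2² = 49 = 7² ⇒ 53 = 2² + 7².
  Combine using the Brahmagupta–Fibonacci identity (a² + b²)(c² + d²) = (ac − bd)² + (ad + bc)² = (ac + bd)² + (ad − bc)²:
  17 · 53 = 901: from (1² + 4²)(2² + 7²), take (1·2 − 4·7, 1·7 + 4·2) = (2 − 28, 7 + 8) = (-26, 15); dropping signs (only squares matter) gives (26, 15); check 26² + 15² = 676 + 225 = 901 ✓.
  Scale by k = 5: (5·26, 5·15) = (130, 75).
Step 4: Order so x ≤ y and verify: 75² + 130² = 5625 + 16900 = 22525 = n. ✓

n = 22525 = 75² + 130² (one valid representation with x ≤ y).


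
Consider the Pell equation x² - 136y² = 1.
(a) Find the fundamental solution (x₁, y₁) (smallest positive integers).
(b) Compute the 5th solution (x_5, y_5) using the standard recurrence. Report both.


Step 1: Find the fundamental solution (x₁, y₁) of x² - 136y² = 1.
  Expand √136 as a continued fraction. a₀ = ⌊√136⌋ = 11; iterate m_{k+1} = d_k·a_k − m_k, d_{k+1} = (136 − m_{k+1}²)/d_k, a_{k+1} = ⌊(a₀ + m_{k+1})/d_{k+1}⌋ (starting m₀ = 0, d₀ = 1), with convergents p_k = a_k·p_{k-1} + p_{k-2}, q_k = a_k·q_{k-1} + q_{k-2} (p₋₁ = 1, q₋₁ = 0):
  k = 0: a₀ = 11; p₀/q₀ = 11/1; p₀² − 136·q₀² = 121 − 136 = -15.
  k = 1: m = 11, d = 15, a = ⌊(11 + 11)/15⌋ = 1; p/q = (1·11 + 1)/(1·1 + 0) = 12/1; p² − 136·q² = 144 − 136 = 8.
  k = 2: m = 4, d = 8, a = ⌊(11 + 4)/8⌋ = 1; p/q = (1·12 + 11)/(1·1 + 1) = 23/2; p² − 136·q² = 529 − 544 = -15.
  k = 3: m = 4, d = 15, a = ⌊(11 + 4)/15⌋ = 1; p/q = (1·23 + 12)/(1·2 + 1) = 35/3; p² − 136·q² = 1225 − 1224 = 1.
  The first convergent with p² − 136·q² = 1 gives the fundamental solution (x₁, y₁) = (35, 3).
Step 2: Apply the recurrence (x_{n+1}, y_{n+1}) = (x₁x_n + 136y₁y_n, x₁y_n + y₁x_n) repeatedly.
  From (x_1, y_1) = (35, 3): x_2 = 35·35 + 136·3·3 = 2449; y_2 = 35·3 + 3·35 = 210.
  From (x_2, y_2) = (2449, 210): x_3 = 35·2449 + 136·3·210 = 171395; y_3 = 35·210 + 3·2449 = 14697.
  From (x_3, y_3) = (171395, 14697): x_4 = 35·171395 + 136·3·14697 = 11995201; y_4 = 35·14697 + 3·171395 = 1028580.
  From (x_4, y_4) = (11995201, 1028580): x_5 = 35·11995201 + 136·3·1028580 = 839492675; y_5 = 35·1028580 + 3·11995201 = 71985903.
Step 3: Verify x_5² - 136·y_5² = 704747951378655625 - 704747951378655624 = 1 (should be 1). ✓

(x_1, y_1) = (35, 3); (x_5, y_5) = (839492675, 71985903).


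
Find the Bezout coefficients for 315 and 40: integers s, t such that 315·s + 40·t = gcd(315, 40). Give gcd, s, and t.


Euclidean algorithm on (315, 40) — divide until remainder is 0:
  315 = 7 · 40 + 35
  40 = 1 · 35 + 5
  35 = 7 · 5 + 0
gcd(315, 40) = 5.
Track Bezout coefficients alongside the remainders: start with r₀ = 315 = a·1 + b·0 (s = 1, t = 0) and r₁ = 40 = a·0 + b·1 (s = 0, t = 1); each new remainder r_{k+1} = r_{k-1} − q_k·r_k inherits s_{k+1} = s_{k-1} − q_k·s_k, t_{k+1} = t_{k-1} − q_k·t_k, so r_k = a·s_k + b·t_k at every step:
  q = 7: r = 35, s = 1 − 7·0 = 1, t = 0 − 7·1 = -7  (check: 315·1 + 40·(-7) = 35)
  q = 1: r = 5, s = 0 − 1·1 = -1, t = 1 − 1·(-7) = 8  (check: 315·(-1) + 40·8 = 5)
The row with r = 5 (the gcd) gives the Bezout coefficients s = -1, t = 8.
Result: 315 · (-1) + 40 · (8) = 5.

gcd(315, 40) = 5; s = -1, t = 8 (check: 315·(-1) + 40·8 = 5).


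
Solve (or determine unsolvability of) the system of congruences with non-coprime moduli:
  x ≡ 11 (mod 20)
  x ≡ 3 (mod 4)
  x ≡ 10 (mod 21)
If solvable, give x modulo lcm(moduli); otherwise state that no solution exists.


Moduli 20, 4, 21 are not pairwise coprime, so CRT works modulo lcm(m_i) when all pairwise compatibility conditions hold.
Pairwise compatibility: gcd(m_i, m_j) must divide a_i - a_j for every pair.
Merge one congruence at a time:
  Start: x ≡ 11 (mod 20).
  Combine with x ≡ 3 (mod 4): gcd(20, 4) = 4; 3 - 11 = -8, which IS divisible by 4, so compatible.
    Write x = 11 + 20·t and substitute into x ≡ 3 (mod 4): 20·t ≡ 3 − 11 = -8 (mod 4).
    Divide the congruence (and modulus) by g = 4: 5·t ≡ -2 (mod 1).
    Modulo 1 every t works; take t = 0.
    Then x = 11 + 20·0 = 11, valid modulo lcm(20, 4) = 20: x ≡ 11 (mod 20).
  Combine with x ≡ 10 (mod 21): gcd(20, 21) = 1; 10 - 11 = -1, which IS divisible by 1, so compatible.
    Write x = 11 + 20·t and substitute into x ≡ 10 (mod 21): 20·t ≡ 10 − 11 = -1 (mod 21).
    Reduce coefficients mod 21: 20·t ≡ 20 (mod 21).
    The inverse of 20 mod 21 is 20 (since 20·20 = 400 = 19·21 + 1), so t ≡ 20·20 = 400 ≡ 1 (mod 21).
    Then x = 11 + 20·1 = 31, valid modulo lcm(20, 21) = 420: x ≡ 31 (mod 420).
Verify: 31 mod 20 = 11, 31 mod 4 = 3, 31 mod 21 = 10.

x ≡ 31 (mod 420).


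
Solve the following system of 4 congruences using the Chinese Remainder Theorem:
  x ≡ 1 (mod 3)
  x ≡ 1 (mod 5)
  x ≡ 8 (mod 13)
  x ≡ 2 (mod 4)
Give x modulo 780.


Product of moduli M = 3 · 5 · 13 · 4 = 780.
Merge one congruence at a time:
  Start: x ≡ 1 (mod 3).
  Combine with x ≡ 1 (mod 5); new modulus lcm = 15.
    Write x = 1 + 3·t and substitute into x ≡ 1 (mod 5): 3·t ≡ 1 − 1 = 0 (mod 5).
    The inverse of 3 mod 5 is 2 (since 3·2 = 6 = 1·5 + 1), so t ≡ 2·0 = 0 ≡ 0 (mod 5).
    Then x = 1 + 3·0 = 1, valid modulo lcm(3, 5) = 15: x ≡ 1 (mod 15).
  Combine with x ≡ 8 (mod 13); new modulus lcm = 195.
    Write x = 1 + 15·t and substitute into x ≡ 8 (mod 13): 15·t ≡ 8 − 1 = 7 (mod 13).
    Reduce coefficients mod 13: 2·t ≡ 7 (mod 13).
    The inverse of 2 mod 13 is 7 (since 2·7 = 14 = 1·13 + 1), so t ≡ 7·7 = 49 ≡ 10 (mod 13).
    Then x = 1 + 15·10 = 151, valid modulo lcm(15, 13) = 195: x ≡ 151 (mod 195).
  Combine with x ≡ 2 (mod 4); new modulus lcm = 780.
    Write x = 151 + 195·t and substitute into x ≡ 2 (mod 4): 195·t ≡ 2 − 151 = -149 (mod 4).
    Reduce coefficients mod 4: 3·t ≡ 3 (mod 4).
    The inverse of 3 mod 4 is 3 (since 3·3 = 9 = 2·4 + 1), so t ≡ 3·3 = 9 ≡ 1 (mod 4).
    Then x = 151 + 195·1 = 346, valid modulo lcm(195, 4) = 780: x ≡ 346 (mod 780).
Verify against each original: 346 mod 3 = 1, 346 mod 5 = 1, 346 mod 13 = 8, 346 mod 4 = 2.

x ≡ 346 (mod 780).


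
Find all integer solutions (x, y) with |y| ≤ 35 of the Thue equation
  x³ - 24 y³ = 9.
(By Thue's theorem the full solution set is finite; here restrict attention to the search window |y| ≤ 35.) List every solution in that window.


The equation is x³ - 24y³ = 9. For fixed y, x³ = 24·y³ + 9, so a solution requires the RHS to be a perfect cube.
Strategy: iterate y from -35 to 35, compute RHS = 24·y³ + 9, and check whether it is a (positive or negative) perfect cube.
Check small values of y:
  y = 0: RHS = 9 is not a perfect cube.
  y = 1: RHS = 33 is not a perfect cube.
  y = -1: RHS = -15 is not a perfect cube.
  y = 2: RHS = 201 is not a perfect cube.
  y = -2: RHS = -183 is not a perfect cube.
  y = 3: RHS = 657 is not a perfect cube.
  y = -3: RHS = -639 is not a perfect cube.
Continuing the search up to |y| = 35 finds no solutions either.
No (x, y) in the scanned range satisfies the equation.

No integer solutions with |y| ≤ 35.


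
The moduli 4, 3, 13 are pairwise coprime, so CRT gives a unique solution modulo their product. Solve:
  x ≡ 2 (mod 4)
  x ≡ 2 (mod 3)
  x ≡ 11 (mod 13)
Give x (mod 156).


Moduli 4, 3, 13 are pairwise coprime; by CRT there is a unique solution modulo M = 4 · 3 · 13 = 156.
Solve pairwise, accumulating the modulus:
  Start with x ≡ 2 (mod 4).
  Combine with x ≡ 2 (mod 3): since gcd(4, 3) = 1, we get a unique residue mod 12.
    Write x = 2 + 4·t and substitute into x ≡ 2 (mod 3): 4·t ≡ 2 − 2 = 0 (mod 3).
    Reduce coefficients mod 3: 1·t ≡ 0 (mod 3).
    So t ≡ 0 (mod 3).
    Then x = 2 + 4·0 = 2, valid modulo lcm(4, 3) = 12: x ≡ 2 (mod 12).
  Combine with x ≡ 11 (mod 13): since gcd(12, 13) = 1, we get a unique residue mod 156.
    Write x = 2 + 12·t and substitute into x ≡ 11 (mod 13): 12·t ≡ 11 − 2 = 9 (mod 13).
    The inverse of 12 mod 13 is 12 (since 12·12 = 144 = 11·13 + 1), so t ≡ 12·9 = 108 ≡ 4 (mod 13).
    Then x = 2 + 12·4 = 50, valid modulo lcm(12, 13) = 156: x ≡ 50 (mod 156).
Verify: 50 mod 4 = 2 ✓, 50 mod 3 = 2 ✓, 50 mod 13 = 11 ✓.

x ≡ 50 (mod 156).


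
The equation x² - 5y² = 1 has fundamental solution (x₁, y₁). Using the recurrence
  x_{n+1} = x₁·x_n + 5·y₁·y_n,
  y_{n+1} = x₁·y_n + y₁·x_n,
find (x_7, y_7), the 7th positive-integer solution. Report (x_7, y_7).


Step 1: Find the fundamental solution (x₁, y₁) of x² - 5y² = 1.
  Expand √5 as a continued fraction. a₀ = ⌊√5⌋ = 2; iterate m_{k+1} = d_k·a_k − m_k, d_{k+1} = (5 − m_{k+1}²)/d_k, a_{k+1} = ⌊(a₀ + m_{k+1})/d_{k+1}⌋ (starting m₀ = 0, d₀ = 1), with convergents p_k = a_k·p_{k-1} + p_{k-2}, q_k = a_k·q_{k-1} + q_{k-2} (p₋₁ = 1, q₋₁ = 0):
  k = 0: a₀ = 2; p₀/q₀ = 2/1; p₀² − 5·q₀² = 4 − 5 = -1.
  k = 1: m = 2, d = 1, a = ⌊(2 + 2)/1⌋ = 4; p/q = (4·2 + 1)/(4·1 + 0) = 9/4; p² − 5·q² = 81 − 80 = 1.
  The first convergent with p² − 5·q² = 1 gives the fundamental solution (x₁, y₁) = (9, 4).
Step 2: Apply the recurrence (x_{n+1}, y_{n+1}) = (x₁x_n + 5y₁y_n, x₁y_n + y₁x_n) repeatedly.
  From (x_1, y_1) = (9, 4): x_2 = 9·9 + 5·4·4 = 161; y_2 = 9·4 + 4·9 = 72.
  From (x_2, y_2) = (161, 72): x_3 = 9·161 + 5·4·72 = 2889; y_3 = 9·72 + 4·161 = 1292.
  From (x_3, y_3) = (2889, 1292): x_4 = 9·2889 + 5·4·1292 = 51841; y_4 = 9·1292 + 4·2889 = 23184.
  From (x_4, y_4) = (51841, 23184): x_5 = 9·51841 + 5·4·23184 = 930249; y_5 = 9·23184 + 4·51841 = 416020.
  From (x_5, y_5) = (930249, 416020): x_6 = 9·930249 + 5·4·416020 = 16692641; y_6 = 9·416020 + 4·930249 = 7465176.
  From (x_6, y_6) = (16692641, 7465176): x_7 = 9·16692641 + 5·4·7465176 = 299537289; y_7 = 9·7465176 + 4·16692641 = 133957148.
Step 3: Verify x_7² - 5·y_7² = 89722587501469521 - 89722587501469520 = 1 (should be 1). ✓

(x_1, y_1) = (9, 4); (x_7, y_7) = (299537289, 133957148).


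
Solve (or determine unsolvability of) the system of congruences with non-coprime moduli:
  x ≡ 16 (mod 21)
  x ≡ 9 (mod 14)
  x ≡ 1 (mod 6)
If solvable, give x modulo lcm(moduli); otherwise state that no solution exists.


Moduli 21, 14, 6 are not pairwise coprime, so CRT works modulo lcm(m_i) when all pairwise compatibility conditions hold.
Pairwise compatibility: gcd(m_i, m_j) must divide a_i - a_j for every pair.
Merge one congruence at a time:
  Start: x ≡ 16 (mod 21).
  Combine with x ≡ 9 (mod 14): gcd(21, 14) = 7; 9 - 16 = -7, which IS divisible by 7, so compatible.
    Write x = 16 + 21·t and substitute into x ≡ 9 (mod 14): 21·t ≡ 9 − 16 = -7 (mod 14).
    Divide the congruence (and modulus) by g = 7: 3·t ≡ -1 (mod 2).
    Reduce coefficients mod 2: 1·t ≡ 1 (mod 2).
    So t ≡ 1 (mod 2).
    Then x = 16 + 21·1 = 37, valid modulo lcm(21, 14) = 42: x ≡ 37 (mod 42).
  Combine with x ≡ 1 (mod 6): gcd(42, 6) = 6; 1 - 37 = -36, which IS divisible by 6, so compatible.
    Write x = 37 + 42·t and substitute into x ≡ 1 (mod 6): 42·t ≡ 1 − 37 = -36 (mod 6).
    Divide the congruence (and modulus) by g = 6: 7·t ≡ -6 (mod 1).
    Modulo 1 every t works; take t = 0.
    Then x = 37 + 42·0 = 37, valid modulo lcm(42, 6) = 42: x ≡ 37 (mod 42).
Verify: 37 mod 21 = 16, 37 mod 14 = 9, 37 mod 6 = 1.

x ≡ 37 (mod 42).


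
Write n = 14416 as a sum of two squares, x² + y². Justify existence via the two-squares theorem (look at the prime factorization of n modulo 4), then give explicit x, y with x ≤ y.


Step 1: Factor n = 14416 = 2^4 · 17 · 53.
Step 2: Check the mod-4 condition on each prime factor: 2 = 2 (special); 17 ≡ 1 (mod 4), exponent 1; 53 ≡ 1 (mod 4), exponent 1.
All primes ≡ 3 (mod 4) appear to even exponent (or don't appear), so by the two-squares theorem n IS expressible as a sum of two squares.
Step 3: Build a representation. Group n = k² · m with k = 4 and m = 17 · 53 = 901 (a product of primes ≡ 1 (mod 4)); a representation of m scales to one of n via (k·x)² + (k·y)² = k²(x² + y²). Each prime p ≡ 1 (mod 4) is itself a sum of two squares; find a² by testing p − a² for a perfect square:
  17: 17 − 1² = 16 = 4² ⇒ 17 = 1² + 4².
  53: 53 − 1² = 52, 53 − 2² = 49 = 7² ⇒ 53 = 2² + 7².
  Combine using the Brahmagupta–Fibonacci identity (a² + b²)(c² + d²) = (ac − bd)² + (ad + bc)² = (ac + bd)² + (ad − bc)²:
  17 · 53 = 901: from (1² + 4²)(2² + 7²), take (1·2 − 4·7, 1·7 + 4·2) = (2 − 28, 7 + 8) = (-26, 15); dropping signs (only squares matter) gives (26, 15); check 26² + 15² = 676 + 225 = 901 ✓.
  Scale by k = 4: (4·26, 4·15) = (104, 60).
Step 4: Order so x ≤ y and verify: 60² + 104² = 3600 + 10816 = 14416 = n. ✓

n = 14416 = 60² + 104² (one valid representation with x ≤ y).


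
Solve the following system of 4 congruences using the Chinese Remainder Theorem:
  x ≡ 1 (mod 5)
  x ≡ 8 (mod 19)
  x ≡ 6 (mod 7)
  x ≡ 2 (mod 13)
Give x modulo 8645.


Product of moduli M = 5 · 19 · 7 · 13 = 8645.
Merge one congruence at a time:
  Start: x ≡ 1 (mod 5).
  Combine with x ≡ 8 (mod 19); new modulus lcm = 95.
    Write x = 1 + 5·t and substitute into x ≡ 8 (mod 19): 5·t ≡ 8 − 1 = 7 (mod 19).
    The inverse of 5 mod 19 is 4 (since 5·4 = 20 = 1·19 + 1), so t ≡ 4·7 = 28 ≡ 9 (mod 19).
    Then x = 1 + 5·9 = 46, valid modulo lcm(5, 19) = 95: x ≡ 46 (mod 95).
  Combine with x ≡ 6 (mod 7); new modulus lcm = 665.
    Write x = 46 + 95·t and substitute into x ≡ 6 (mod 7): 95·t ≡ 6 − 46 = -40 (mod 7).
    Reduce coefficients mod 7: 4·t ≡ 2 (mod 7).
    The inverse of 4 mod 7 is 2 (since 4·2 = 8 = 1·7 + 1), so t ≡ 2·2 = 4 ≡ 4 (mod 7).
    Then x = 46 + 95·4 = 426, valid modulo lcm(95, 7) = 665: x ≡ 426 (mod 665).
  Combine with x ≡ 2 (mod 13); new modulus lcm = 8645.
    Write x = 426 + 665·t and substitute into x ≡ 2 (mod 13): 665·t ≡ 2 − 426 = -424 (mod 13).
    Reduce coefficients mod 13: 2·t ≡ 5 (mod 13).
    The inverse of 2 mod 13 is 7 (since 2·7 = 14 = 1·13 + 1), so t ≡ 7·5 = 35 ≡ 9 (mod 13).
    Then x = 426 + 665·9 = 6411, valid modulo lcm(665, 13) = 8645: x ≡ 6411 (mod 8645).
Verify against each original: 6411 mod 5 = 1, 6411 mod 19 = 8, 6411 mod 7 = 6, 6411 mod 13 = 2.

x ≡ 6411 (mod 8645).


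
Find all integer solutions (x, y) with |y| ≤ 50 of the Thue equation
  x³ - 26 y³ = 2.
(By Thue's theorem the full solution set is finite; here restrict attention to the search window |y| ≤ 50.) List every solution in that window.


The equation is x³ - 26y³ = 2. For fixed y, x³ = 26·y³ + 2, so a solution requires the RHS to be a perfect cube.
Strategy: iterate y from -50 to 50, compute RHS = 26·y³ + 2, and check whether it is a (positive or negative) perfect cube.
Check small values of y:
  y = 0: RHS = 2 is not a perfect cube.
  y = 1: RHS = 28 is not a perfect cube.
  y = -1: RHS = -24 is not a perfect cube.
  y = 2: RHS = 210 is not a perfect cube.
  y = -2: RHS = -206 is not a perfect cube.
  y = 3: RHS = 704 is not a perfect cube.
  y = -3: RHS = -700 is not a perfect cube.
Continuing the search up to |y| = 50 finds no solutions either.
No (x, y) in the scanned range satisfies the equation.

No integer solutions with |y| ≤ 50.


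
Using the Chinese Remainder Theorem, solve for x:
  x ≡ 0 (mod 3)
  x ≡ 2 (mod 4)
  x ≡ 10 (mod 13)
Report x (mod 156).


Moduli 3, 4, 13 are pairwise coprime; by CRT there is a unique solution modulo M = 3 · 4 · 13 = 156.
Solve pairwise, accumulating the modulus:
  Start with x ≡ 0 (mod 3).
  Combine with x ≡ 2 (mod 4): since gcd(3, 4) = 1, we get a unique residue mod 12.
    Write x = 0 + 3·t and substitute into x ≡ 2 (mod 4): 3·t ≡ 2 − 0 = 2 (mod 4).
    The inverse of 3 mod 4 is 3 (since 3·3 = 9 = 2·4 + 1), so t ≡ 3·2 = 6 ≡ 2 (mod 4).
    Then x = 0 + 3·2 = 6, valid modulo lcm(3, 4) = 12: x ≡ 6 (mod 12).
  Combine with x ≡ 10 (mod 13): since gcd(12, 13) = 1, we get a unique residue mod 156.
    Write x = 6 + 12·t and substitute into x ≡ 10 (mod 13): 12·t ≡ 10 − 6 = 4 (mod 13).
    The inverse of 12 mod 13 is 12 (since 12·12 = 144 = 11·13 + 1), so t ≡ 12·4 = 48 ≡ 9 (mod 13).
    Then x = 6 + 12·9 = 114, valid modulo lcm(12, 13) = 156: x ≡ 114 (mod 156).
Verify: 114 mod 3 = 0 ✓, 114 mod 4 = 2 ✓, 114 mod 13 = 10 ✓.

x ≡ 114 (mod 156).


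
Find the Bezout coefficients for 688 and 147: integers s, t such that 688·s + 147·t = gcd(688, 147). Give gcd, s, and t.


Euclidean algorithm on (688, 147) — divide until remainder is 0:
  688 = 4 · 147 + 100
  147 = 1 · 100 + 47
  100 = 2 · 47 + 6
  47 = 7 · 6 + 5
  6 = 1 · 5 + 1
  5 = 5 · 1 + 0
gcd(688, 147) = 1.
Track Bezout coefficients alongside the remainders: start with r₀ = 688 = a·1 + b·0 (s = 1, t = 0) and r₁ = 147 = a·0 + b·1 (s = 0, t = 1); each new remainder r_{k+1} = r_{k-1} − q_k·r_k inherits s_{k+1} = s_{k-1} − q_k·s_k, t_{k+1} = t_{k-1} − q_k·t_k, so r_k = a·s_k + b·t_k at every step:
  q = 4: r = 100, s = 1 − 4·0 = 1, t = 0 − 4·1 = -4  (check: 688·1 + 147·(-4) = 100)
  q = 1: r = 47, s = 0 − 1·1 = -1, t = 1 − 1·(-4) = 5  (check: 688·(-1) + 147·5 = 47)
  q = 2: r = 6, s = 1 − 2·(-1) = 3, t = -4 − 2·5 = -14  (check: 688·3 + 147·(-14) = 6)
  q = 7: r = 5, s = -1 − 7·3 = -22, t = 5 − 7·(-14) = 103  (check: 688·(-22) + 147·103 = 5)
  q = 1: r = 1, s = 3 − 1·(-22) = 25, t = -14 − 1·103 = -117  (check: 688·25 + 147·(-117) = 1)
The row with r = 1 (the gcd) gives the Bezout coefficients s = 25, t = -117.
Result: 688 · (25) + 147 · (-117) = 1.

gcd(688, 147) = 1; s = 25, t = -117 (check: 688·25 + 147·(-117) = 1).


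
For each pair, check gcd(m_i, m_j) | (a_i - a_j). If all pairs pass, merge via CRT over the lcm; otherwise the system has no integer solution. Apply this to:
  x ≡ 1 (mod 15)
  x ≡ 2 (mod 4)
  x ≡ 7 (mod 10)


Moduli 15, 4, 10 are not pairwise coprime, so CRT works modulo lcm(m_i) when all pairwise compatibility conditions hold.
Pairwise compatibility: gcd(m_i, m_j) must divide a_i - a_j for every pair.
Merge one congruence at a time:
  Start: x ≡ 1 (mod 15).
  Combine with x ≡ 2 (mod 4): gcd(15, 4) = 1; 2 - 1 = 1, which IS divisible by 1, so compatible.
    Write x = 1 + 15·t and substitute into x ≡ 2 (mod 4): 15·t ≡ 2 − 1 = 1 (mod 4).
    Reduce coefficients mod 4: 3·t ≡ 1 (mod 4).
    The inverse of 3 mod 4 is 3 (since 3·3 = 9 = 2·4 + 1), so t ≡ 3·1 = 3 ≡ 3 (mod 4).
    Then x = 1 + 15·3 = 46, valid modulo lcm(15, 4) = 60: x ≡ 46 (mod 60).
  Combine with x ≡ 7 (mod 10): gcd(60, 10) = 10, and 7 - 46 = -39 is NOT divisible by 10.
    ⇒ system is inconsistent (no integer solution).

No solution (the system is inconsistent).


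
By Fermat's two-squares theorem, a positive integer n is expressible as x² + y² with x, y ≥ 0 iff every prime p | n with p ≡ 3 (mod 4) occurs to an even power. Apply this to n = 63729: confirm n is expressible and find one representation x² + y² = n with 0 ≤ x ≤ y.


Step 1: Factor n = 63729 = 3^2 · 73 · 97.
Step 2: Check the mod-4 condition on each prime factor: 3 ≡ 3 (mod 4), exponent 2 (must be even); 73 ≡ 1 (mod 4), exponent 1; 97 ≡ 1 (mod 4), exponent 1.
All primes ≡ 3 (mod 4) appear to even exponent (or don't appear), so by the two-squares theorem n IS expressible as a sum of two squares.
Step 3: Build a representation. Group n = k² · m with k = 3 and m = 73 · 97 = 7081 (a product of primes ≡ 1 (mod 4)); a representation of m scales to one of n via (k·x)² + (k·y)² = k²(x² + y²). Each prime p ≡ 1 (mod 4) is itself a sum of two squares; find a² by testing p − a² for a perfect square:
  73: 73 − 1² = 72, 73 − 2² = 69, 73 − 3² = 64 = 8² ⇒ 73 = 3² + 8².
  97: 97 − 1² = 96, 97 − 2² = 93, 97 − 3² = 88, 97 − 4² = 81 = 9² ⇒ 97 = 4² + 9².
  Combine using the Brahmagupta–Fibonacci identity (a² + b²)(c² + d²) = (ac − bd)² + (ad + bc)² = (ac + bd)² + (ad − bc)²:
  73 · 97 = 7081: from (3² + 8²)(4² + 9²), take (3·4 − 8·9, 3·9 + 8·4) = (12 − 72, 27 + 32) = (-60, 59); dropping signs (only squares matter) gives (60, 59); check 60² + 59² = 3600 + 3481 = 7081 ✓.
  Scale by k = 3: (3·60, 3·59) = (180, 177).
Step 4: Order so x ≤ y and verify: 177² + 180² = 31329 + 32400 = 63729 = n. ✓

n = 63729 = 177² + 180² (one valid representation with x ≤ y).


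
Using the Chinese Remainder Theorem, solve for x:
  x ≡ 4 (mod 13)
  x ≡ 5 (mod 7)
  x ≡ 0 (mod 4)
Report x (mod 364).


Moduli 13, 7, 4 are pairwise coprime; by CRT there is a unique solution modulo M = 13 · 7 · 4 = 364.
Solve pairwise, accumulating the modulus:
  Start with x ≡ 4 (mod 13).
  Combine with x ≡ 5 (mod 7): since gcd(13, 7) = 1, we get a unique residue mod 91.
    Write x = 4 + 13·t and substitute into x ≡ 5 (mod 7): 13·t ≡ 5 − 4 = 1 (mod 7).
    Reduce coefficients mod 7: 6·t ≡ 1 (mod 7).
    The inverse of 6 mod 7 is 6 (since 6·6 = 36 = 5·7 + 1), so t ≡ 6·1 = 6 ≡ 6 (mod 7).
    Then x = 4 + 13·6 = 82, valid modulo lcm(13, 7) = 91: x ≡ 82 (mod 91).
  Combine with x ≡ 0 (mod 4): since gcd(91, 4) = 1, we get a unique residue mod 364.
    Write x = 82 + 91·t and substitute into x ≡ 0 (mod 4): 91·t ≡ 0 − 82 = -82 (mod 4).
    Reduce coefficients mod 4: 3·t ≡ 2 (mod 4).
    The inverse of 3 mod 4 is 3 (since 3·3 = 9 = 2·4 + 1), so t ≡ 3·2 = 6 ≡ 2 (mod 4).
    Then x = 82 + 91·2 = 264, valid modulo lcm(91, 4) = 364: x ≡ 264 (mod 364).
Verify: 264 mod 13 = 4 ✓, 264 mod 7 = 5 ✓, 264 mod 4 = 0 ✓.

x ≡ 264 (mod 364).


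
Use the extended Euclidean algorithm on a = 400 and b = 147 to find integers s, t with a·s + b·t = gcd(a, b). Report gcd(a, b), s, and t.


Euclidean algorithm on (400, 147) — divide until remainder is 0:
  400 = 2 · 147 + 106
  147 = 1 · 106 + 41
  106 = 2 · 41 + 24
  41 = 1 · 24 + 17
  24 = 1 · 17 + 7
  17 = 2 · 7 + 3
  7 = 2 · 3 + 1
  3 = 3 · 1 + 0
gcd(400, 147) = 1.
Track Bezout coefficients alongside the remainders: start with r₀ = 400 = a·1 + b·0 (s = 1, t = 0) and r₁ = 147 = a·0 + b·1 (s = 0, t = 1); each new remainder r_{k+1} = r_{k-1} − q_k·r_k inherits s_{k+1} = s_{k-1} − q_k·s_k, t_{k+1} = t_{k-1} − q_k·t_k, so r_k = a·s_k + b·t_k at every step:
  q = 2: r = 106, s = 1 − 2·0 = 1, t = 0 − 2·1 = -2  (check: 400·1 + 147·(-2) = 106)
  q = 1: r = 41, s = 0 − 1·1 = -1, t = 1 − 1·(-2) = 3  (check: 400·(-1) + 147·3 = 41)
  q = 2: r = 24, s = 1 − 2·(-1) = 3, t = -2 − 2·3 = -8  (check: 400·3 + 147·(-8) = 24)
  q = 1: r = 17, s = -1 − 1·3 = -4, t = 3 − 1·(-8) = 11  (check: 400·(-4) + 147·11 = 17)
  q = 1: r = 7, s = 3 − 1·(-4) = 7, t = -8 − 1·11 = -19  (check: 400·7 + 147·(-19) = 7)
  q = 2: r = 3, s = -4 − 2·7 = -18, t = 11 − 2·(-19) = 49  (check: 400·(-18) + 147·49 = 3)
  q = 2: r = 1, s = 7 − 2·(-18) = 43, t = -19 − 2·49 = -117  (check: 400·43 + 147·(-117) = 1)
The row with r = 1 (the gcd) gives the Bezout coefficients s = 43, t = -117.
Result: 400 · (43) + 147 · (-117) = 1.

gcd(400, 147) = 1; s = 43, t = -117 (check: 400·43 + 147·(-117) = 1).


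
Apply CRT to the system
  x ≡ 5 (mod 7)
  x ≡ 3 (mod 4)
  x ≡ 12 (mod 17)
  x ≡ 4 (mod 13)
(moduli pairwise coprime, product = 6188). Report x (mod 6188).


Product of moduli M = 7 · 4 · 17 · 13 = 6188.
Merge one congruence at a time:
  Start: x ≡ 5 (mod 7).
  Combine with x ≡ 3 (mod 4); new modulus lcm = 28.
    Write x = 5 + 7·t and substitute into x ≡ 3 (mod 4): 7·t ≡ 3 − 5 = -2 (mod 4).
    Reduce coefficients mod 4: 3·t ≡ 2 (mod 4).
    The inverse of 3 mod 4 is 3 (since 3·3 = 9 = 2·4 + 1), so t ≡ 3·2 = 6 ≡ 2 (mod 4).
    Then x = 5 + 7·2 = 19, valid modulo lcm(7, 4) = 28: x ≡ 19 (mod 28).
  Combine with x ≡ 12 (mod 17); new modulus lcm = 476.
    Write x = 19 + 28·t and substitute into x ≡ 12 (mod 17): 28·t ≡ 12 − 19 = -7 (mod 17).
    Reduce coefficients mod 17: 11·t ≡ 10 (mod 17).
    The inverse of 11 mod 17 is 14 (since 11·14 = 154 = 9·17 + 1), so t ≡ 14·10 = 140 ≡ 4 (mod 17).
    Then x = 19 + 28·4 = 131, valid modulo lcm(28, 17) = 476: x ≡ 131 (mod 476).
  Combine with x ≡ 4 (mod 13); new modulus lcm = 6188.
    Write x = 131 + 476·t and substitute into x ≡ 4 (mod 13): 476·t ≡ 4 − 131 = -127 (mod 13).
    Reduce coefficients mod 13: 8·t ≡ 3 (mod 13).
    The inverse of 8 mod 13 is 5 (since 8·5 = 40 = 3·13 + 1), so t ≡ 5·3 = 15 ≡ 2 (mod 13).
    Then x = 131 + 476·2 = 1083, valid modulo lcm(476, 13) = 6188: x ≡ 1083 (mod 6188).
Verify against each original: 1083 mod 7 = 5, 1083 mod 4 = 3, 1083 mod 17 = 12, 1083 mod 13 = 4.

x ≡ 1083 (mod 6188).


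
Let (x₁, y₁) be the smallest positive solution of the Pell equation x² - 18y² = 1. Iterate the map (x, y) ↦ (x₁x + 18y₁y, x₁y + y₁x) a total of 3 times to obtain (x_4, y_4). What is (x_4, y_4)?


Step 1: Find the fundamental solution (x₁, y₁) of x² - 18y² = 1.
  Expand √18 as a continued fraction. a₀ = ⌊√18⌋ = 4; iterate m_{k+1} = d_k·a_k − m_k, d_{k+1} = (18 − m_{k+1}²)/d_k, a_{k+1} = ⌊(a₀ + m_{k+1})/d_{k+1}⌋ (starting m₀ = 0, d₀ = 1), with convergents p_k = a_k·p_{k-1} + p_{k-2}, q_k = a_k·q_{k-1} + q_{k-2} (p₋₁ = 1, q₋₁ = 0):
  k = 0: a₀ = 4; p₀/q₀ = 4/1; p₀² − 18·q₀² = 16 − 18 = -2.
  k = 1: m = 4, d = 2, a = ⌊(4 + 4)/2⌋ = 4; p/q = (4·4 + 1)/(4·1 + 0) = 17/4; p² − 18·q² = 289 − 288 = 1.
  The first convergent with p² − 18·q² = 1 gives the fundamental solution (x₁, y₁) = (17, 4).
Step 2: Apply the recurrence (x_{n+1}, y_{n+1}) = (x₁x_n + 18y₁y_n, x₁y_n + y₁x_n) repeatedly.
  From (x_1, y_1) = (17, 4): x_2 = 17·17 + 18·4·4 = 577; y_2 = 17·4 + 4·17 = 136.
  From (x_2, y_2) = (577, 136): x_3 = 17·577 + 18·4·136 = 19601; y_3 = 17·136 + 4·577 = 4620.
  From (x_3, y_3) = (19601, 4620): x_4 = 17·19601 + 18·4·4620 = 665857; y_4 = 17·4620 + 4·19601 = 156944.
Step 3: Verify x_4² - 18·y_4² = 443365544449 - 443365544448 = 1 (should be 1). ✓

(x_1, y_1) = (17, 4); (x_4, y_4) = (665857, 156944).


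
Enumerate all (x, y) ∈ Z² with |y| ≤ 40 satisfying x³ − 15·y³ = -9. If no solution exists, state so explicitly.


The equation is x³ - 15y³ = -9. For fixed y, x³ = 15·y³ − 9, so a solution requires the RHS to be a perfect cube.
Strategy: iterate y from -40 to 40, compute RHS = 15·y³ − 9, and check whether it is a (positive or negative) perfect cube.
Check small values of y:
  y = 0: RHS = -9 is not a perfect cube.
  y = 1: RHS = 6 is not a perfect cube.
  y = -1: RHS = -24 is not a perfect cube.
  y = 2: RHS = 111 is not a perfect cube.
  y = -2: RHS = -129 is not a perfect cube.
  y = 3: RHS = 396 is not a perfect cube.
  y = -3: RHS = -414 is not a perfect cube.
Continuing the search up to |y| = 40 finds no solutions either.
No (x, y) in the scanned range satisfies the equation.

No integer solutions with |y| ≤ 40.


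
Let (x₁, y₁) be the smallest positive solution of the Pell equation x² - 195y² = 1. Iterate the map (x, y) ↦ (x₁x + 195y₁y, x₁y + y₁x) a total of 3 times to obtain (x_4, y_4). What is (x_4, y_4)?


Step 1: Find the fundamental solution (x₁, y₁) of x² - 195y² = 1.
  Expand √195 as a continued fraction. a₀ = ⌊√195⌋ = 13; iterate m_{k+1} = d_k·a_k − m_k, d_{k+1} = (195 − m_{k+1}²)/d_k, a_{k+1} = ⌊(a₀ + m_{k+1})/d_{k+1}⌋ (starting m₀ = 0, d₀ = 1), with convergents p_k = a_k·p_{k-1} + p_{k-2}, q_k = a_k·q_{k-1} + q_{k-2} (p₋₁ = 1, q₋₁ = 0):
  k = 0: a₀ = 13; p₀/q₀ = 13/1; p₀² − 195·q₀² = 169 − 195 = -26.
  k = 1: m = 13, d = 26, a = ⌊(13 + 13)/26⌋ = 1; p/q = (1·13 + 1)/(1·1 + 0) = 14/1; p² − 195·q² = 196 − 195 = 1.
  The first convergent with p² − 195·q² = 1 gives the fundamental solution (x₁, y₁) = (14, 1).
Step 2: Apply the recurrence (x_{n+1}, y_{n+1}) = (x₁x_n + 195y₁y_n, x₁y_n + y₁x_n) repeatedly.
  From (x_1, y_1) = (14, 1): x_2 = 14·14 + 195·1·1 = 391; y_2 = 14·1 + 1·14 = 28.
  From (x_2, y_2) = (391, 28): x_3 = 14·391 + 195·1·28 = 10934; y_3 = 14·28 + 1·391 = 783.
  From (x_3, y_3) = (10934, 783): x_4 = 14·10934 + 195·1·783 = 305761; y_4 = 14·783 + 1·10934 = 21896.
Step 3: Verify x_4² - 195·y_4² = 93489789121 - 93489789120 = 1 (should be 1). ✓

(x_1, y_1) = (14, 1); (x_4, y_4) = (305761, 21896).


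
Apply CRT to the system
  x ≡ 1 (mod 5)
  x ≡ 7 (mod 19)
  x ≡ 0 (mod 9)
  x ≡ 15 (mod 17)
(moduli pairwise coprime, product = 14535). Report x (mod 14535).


Product of moduli M = 5 · 19 · 9 · 17 = 14535.
Merge one congruence at a time:
  Start: x ≡ 1 (mod 5).
  Combine with x ≡ 7 (mod 19); new modulus lcm = 95.
    Write x = 1 + 5·t and substitute into x ≡ 7 (mod 19): 5·t ≡ 7 − 1 = 6 (mod 19).
    The inverse of 5 mod 19 is 4 (since 5·4 = 20 = 1·19 + 1), so t ≡ 4·6 = 24 ≡ 5 (mod 19).
    Then x = 1 + 5·5 = 26, valid modulo lcm(5, 19) = 95: x ≡ 26 (mod 95).
  Combine with x ≡ 0 (mod 9); new modulus lcm = 855.
    Write x = 26 + 95·t and substitute into x ≡ 0 (mod 9): 95·t ≡ 0 − 26 = -26 (mod 9).
    Reduce coefficients mod 9: 5·t ≡ 1 (mod 9).
    The inverse of 5 mod 9 is 2 (since 5·2 = 10 = 1·9 + 1), so t ≡ 2·1 = 2 ≡ 2 (mod 9).
    Then x = 26 + 95·2 = 216, valid modulo lcm(95, 9) = 855: x ≡ 216 (mod 855).
  Combine with x ≡ 15 (mod 17); new modulus lcm = 14535.
    Write x = 216 + 855·t and substitute into x ≡ 15 (mod 17): 855·t ≡ 15 − 216 = -201 (mod 17).
    Reduce coefficients mod 17: 5·t ≡ 3 (mod 17).
    The inverse of 5 mod 17 is 7 (since 5·7 = 35 = 2·17 + 1), so t ≡ 7·3 = 21 ≡ 4 (mod 17).
    Then x = 216 + 855·4 = 3636, valid modulo lcm(855, 17) = 14535: x ≡ 3636 (mod 14535).
Verify against each original: 3636 mod 5 = 1, 3636 mod 19 = 7, 3636 mod 9 = 0, 3636 mod 17 = 15.

x ≡ 3636 (mod 14535).


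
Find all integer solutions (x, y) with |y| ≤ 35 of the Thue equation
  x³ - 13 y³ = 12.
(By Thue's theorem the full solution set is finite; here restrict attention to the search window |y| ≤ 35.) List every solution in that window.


The equation is x³ - 13y³ = 12. For fixed y, x³ = 13·y³ + 12, so a solution requires the RHS to be a perfect cube.
Strategy: iterate y from -35 to 35, compute RHS = 13·y³ + 12, and check whether it is a (positive or negative) perfect cube.
Check small values of y:
  y = 0: RHS = 12 is not a perfect cube.
  y = 1: RHS = 25 is not a perfect cube.
  y = -1: RHS = -1 = (-1)³ ⇒ x = -1 works.
  y = 2: RHS = 116 is not a perfect cube.
  y = -2: RHS = -92 is not a perfect cube.
  y = 3: RHS = 363 is not a perfect cube.
  y = -3: RHS = -339 is not a perfect cube.
Continuing the search up to |y| = 35 finds no further solutions beyond those listed.
Collected solutions: (-1, -1).

Solutions (with |y| ≤ 35): (-1, -1).


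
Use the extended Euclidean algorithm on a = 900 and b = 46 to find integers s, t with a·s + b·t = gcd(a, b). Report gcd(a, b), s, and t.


Euclidean algorithm on (900, 46) — divide until remainder is 0:
  900 = 19 · 46 + 26
  46 = 1 · 26 + 20
  26 = 1 · 20 + 6
  20 = 3 · 6 + 2
  6 = 3 · 2 + 0
gcd(900, 46) = 2.
Track Bezout coefficients alongside the remainders: start with r₀ = 900 = a·1 + b·0 (s = 1, t = 0) and r₁ = 46 = a·0 + b·1 (s = 0, t = 1); each new remainder r_{k+1} = r_{k-1} − q_k·r_k inherits s_{k+1} = s_{k-1} − q_k·s_k, t_{k+1} = t_{k-1} − q_k·t_k, so r_k = a·s_k + b·t_k at every step:
  q = 19: r = 26, s = 1 − 19·0 = 1, t = 0 − 19·1 = -19  (check: 900·1 + 46·(-19) = 26)
  q = 1: r = 20, s = 0 − 1·1 = -1, t = 1 − 1·(-19) = 20  (check: 900·(-1) + 46·20 = 20)
  q = 1: r = 6, s = 1 − 1·(-1) = 2, t = -19 − 1·20 = -39  (check: 900·2 + 46·(-39) = 6)
  q = 3: r = 2, s = -1 − 3·2 = -7, t = 20 − 3·(-39) = 137  (check: 900·(-7) + 46·137 = 2)
The row with r = 2 (the gcd) gives the Bezout coefficients s = -7, t = 137.
Result: 900 · (-7) + 46 · (137) = 2.

gcd(900, 46) = 2; s = -7, t = 137 (check: 900·(-7) + 46·137 = 2).


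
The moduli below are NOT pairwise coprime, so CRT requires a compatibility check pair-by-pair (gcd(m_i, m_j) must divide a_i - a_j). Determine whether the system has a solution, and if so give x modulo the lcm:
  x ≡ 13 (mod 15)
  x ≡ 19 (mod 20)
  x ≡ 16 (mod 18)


Moduli 15, 20, 18 are not pairwise coprime, so CRT works modulo lcm(m_i) when all pairwise compatibility conditions hold.
Pairwise compatibility: gcd(m_i, m_j) must divide a_i - a_j for every pair.
Merge one congruence at a time:
  Start: x ≡ 13 (mod 15).
  Combine with x ≡ 19 (mod 20): gcd(15, 20) = 5, and 19 - 13 = 6 is NOT divisible by 5.
    ⇒ system is inconsistent (no integer solution).

No solution (the system is inconsistent).


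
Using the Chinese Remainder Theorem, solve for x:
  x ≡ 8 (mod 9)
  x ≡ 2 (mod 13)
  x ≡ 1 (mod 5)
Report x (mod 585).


Moduli 9, 13, 5 are pairwise coprime; by CRT there is a unique solution modulo M = 9 · 13 · 5 = 585.
Solve pairwise, accumulating the modulus:
  Start with x ≡ 8 (mod 9).
  Combine with x ≡ 2 (mod 13): since gcd(9, 13) = 1, we get a unique residue mod 117.
    Write x = 8 + 9·t and substitute into x ≡ 2 (mod 13): 9·t ≡ 2 − 8 = -6 (mod 13).
    Reduce coefficients mod 13: 9·t ≡ 7 (mod 13).
    The inverse of 9 mod 13 is 3 (since 9·3 = 27 = 2·13 + 1), so t ≡ 3·7 = 21 ≡ 8 (mod 13).
    Then x = 8 + 9·8 = 80, valid modulo lcm(9, 13) = 117: x ≡ 80 (mod 117).
  Combine with x ≡ 1 (mod 5): since gcd(117, 5) = 1, we get a unique residue mod 585.
    Write x = 80 + 117·t and substitute into x ≡ 1 (mod 5): 117·t ≡ 1 − 80 = -79 (mod 5).
    Reduce coefficients mod 5: 2·t ≡ 1 (mod 5).
    The inverse of 2 mod 5 is 3 (since 2·3 = 6 = 1·5 + 1), so t ≡ 3·1 = 3 ≡ 3 (mod 5).
    Then x = 80 + 117·3 = 431, valid modulo lcm(117, 5) = 585: x ≡ 431 (mod 585).
Verify: 431 mod 9 = 8 ✓, 431 mod 13 = 2 ✓, 431 mod 5 = 1 ✓.

x ≡ 431 (mod 585).


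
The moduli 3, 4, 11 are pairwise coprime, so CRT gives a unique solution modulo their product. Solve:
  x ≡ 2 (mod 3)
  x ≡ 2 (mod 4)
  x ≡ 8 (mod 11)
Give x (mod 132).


Moduli 3, 4, 11 are pairwise coprime; by CRT there is a unique solution modulo M = 3 · 4 · 11 = 132.
Solve pairwise, accumulating the modulus:
  Start with x ≡ 2 (mod 3).
  Combine with x ≡ 2 (mod 4): since gcd(3, 4) = 1, we get a unique residue mod 12.
    Write x = 2 + 3·t and substitute into x ≡ 2 (mod 4): 3·t ≡ 2 − 2 = 0 (mod 4).
    The inverse of 3 mod 4 is 3 (since 3·3 = 9 = 2·4 + 1), so t ≡ 3·0 = 0 ≡ 0 (mod 4).
    Then x = 2 + 3·0 = 2, valid modulo lcm(3, 4) = 12: x ≡ 2 (mod 12).
  Combine with x ≡ 8 (mod 11): since gcd(12, 11) = 1, we get a unique residue mod 132.
    Write x = 2 + 12·t and substitute into x ≡ 8 (mod 11): 12·t ≡ 8 − 2 = 6 (mod 11).
    Reduce coefficients mod 11: 1·t ≡ 6 (mod 11).
    So t ≡ 6 (mod 11).
    Then x = 2 + 12·6 = 74, valid modulo lcm(12, 11) = 132: x ≡ 74 (mod 132).
Verify: 74 mod 3 = 2 ✓, 74 mod 4 = 2 ✓, 74 mod 11 = 8 ✓.

x ≡ 74 (mod 132).


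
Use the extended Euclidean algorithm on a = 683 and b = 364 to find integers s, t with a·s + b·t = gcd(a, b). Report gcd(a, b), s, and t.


Euclidean algorithm on (683, 364) — divide until remainder is 0:
  683 = 1 · 364 + 319
  364 = 1 · 319 + 45
  319 = 7 · 45 + 4
  45 = 11 · 4 + 1
  4 = 4 · 1 + 0
gcd(683, 364) = 1.
Track Bezout coefficients alongside the remainders: start with r₀ = 683 = a·1 + b·0 (s = 1, t = 0) and r₁ = 364 = a·0 + b·1 (s = 0, t = 1); each new remainder r_{k+1} = r_{k-1} − q_k·r_k inherits s_{k+1} = s_{k-1} − q_k·s_k, t_{k+1} = t_{k-1} − q_k·t_k, so r_k = a·s_k + b·t_k at every step:
  q = 1: r = 319, s = 1 − 1·0 = 1, t = 0 − 1·1 = -1  (check: 683·1 + 364·(-1) = 319)
  q = 1: r = 45, s = 0 − 1·1 = -1, t = 1 − 1·(-1) = 2  (check: 683·(-1) + 364·2 = 45)
  q = 7: r = 4, s = 1 − 7·(-1) = 8, t = -1 − 7·2 = -15  (check: 683·8 + 364·(-15) = 4)
  q = 11: r = 1, s = -1 − 11·8 = -89, t = 2 − 11·(-15) = 167  (check: 683·(-89) + 364·167 = 1)
The row with r = 1 (the gcd) gives the Bezout coefficients s = -89, t = 167.
Result: 683 · (-89) + 364 · (167) = 1.

gcd(683, 364) = 1; s = -89, t = 167 (check: 683·(-89) + 364·167 = 1).


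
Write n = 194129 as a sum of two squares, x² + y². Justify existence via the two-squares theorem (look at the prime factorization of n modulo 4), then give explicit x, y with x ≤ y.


Step 1: Factor n = 194129 = 13 · 109 · 137.
Step 2: Check the mod-4 condition on each prime factor: 13 ≡ 1 (mod 4), exponent 1; 109 ≡ 1 (mod 4), exponent 1; 137 ≡ 1 (mod 4), exponent 1.
All primes ≡ 3 (mod 4) appear to even exponent (or don't appear), so by the two-squares theorem n IS expressible as a sum of two squares.
Step 3: Build a representation. Here n = 13 · 109 · 137 is a product of primes ≡ 1 (mod 4). Each prime p ≡ 1 (mod 4) is itself a sum of two squares; find a² by testing p − a² for a perfect square:
  13: 13 − 1² = 12, 13 − 2² = 9 = 3² ⇒ 13 = 2² + 3².
  109: 109 − 1² = 108, 109 − 2² = 105, 109 − 3² = 100 = 10² ⇒ 109 = 3² + 10².
  137: 137 − 1² = 136, 137 − 2² = 133, 137 − 3² = 128, 137 − 4² = 121 = 11² ⇒ 137 = 4² + 11².
  Combine using the Brahmagupta–Fibonacci identity (a² + b²)(c² + d²) = (ac − bd)² + (ad + bc)² = (ac + bd)² + (ad − bc)²:
  13 · 109 = 1417: from (2² + 3²)(3² + 10²), take (2·3 − 3·10, 2·10 + 3·3) = (6 − 30, 20 + 9) = (-24, 29); dropping signs (only squares matter) gives (24, 29); check 24² + 29² = 576 + 841 = 1417 ✓.
  1417 · 137 = 194129: from (24² + 29²)(4² + 11²), take (24·4 − 29·11, 24·11 + 29·4) = (96 − 319, 264 + 116) = (-223, 380); dropping signs (only squares matter) gives (223, 380); check 223² + 380² = 49729 + 144400 = 194129 ✓.
Step 4: Order so x ≤ y and verify: 223² + 380² = 49729 + 144400 = 194129 = n. ✓

n = 194129 = 223² + 380² (one valid representation with x ≤ y).


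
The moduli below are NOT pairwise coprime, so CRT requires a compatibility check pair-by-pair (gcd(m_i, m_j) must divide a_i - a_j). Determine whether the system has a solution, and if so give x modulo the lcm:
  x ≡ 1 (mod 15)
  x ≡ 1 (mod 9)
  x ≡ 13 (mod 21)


Moduli 15, 9, 21 are not pairwise coprime, so CRT works modulo lcm(m_i) when all pairwise compatibility conditions hold.
Pairwise compatibility: gcd(m_i, m_j) must divide a_i - a_j for every pair.
Merge one congruence at a time:
  Start: x ≡ 1 (mod 15).
  Combine with x ≡ 1 (mod 9): gcd(15, 9) = 3; 1 - 1 = 0, which IS divisible by 3, so compatible.
    Write x = 1 + 15·t and substitute into x ≡ 1 (mod 9): 15·t ≡ 1 − 1 = 0 (mod 9).
    Divide the congruence (and modulus) by g = 3: 5·t ≡ 0 (mod 3).
    Reduce coefficients mod 3: 2·t ≡ 0 (mod 3).
    The inverse of 2 mod 3 is 2 (since 2·2 = 4 = 1·3 + 1), so t ≡ 2·0 = 0 ≡ 0 (mod 3).
    Then x = 1 + 15·0 = 1, valid modulo lcm(15, 9) = 45: x ≡ 1 (mod 45).
  Combine with x ≡ 13 (mod 21): gcd(45, 21) = 3; 13 - 1 = 12, which IS divisible by 3, so compatible.
    Write x = 1 + 45·t and substitute into x ≡ 13 (mod 21): 45·t ≡ 13 − 1 = 12 (mod 21).
    Divide the congruence (and modulus) by g = 3: 15·t ≡ 4 (mod 7).
    Reduce coefficients mod 7: 1·t ≡ 4 (mod 7).
    So t ≡ 4 (mod 7).
    Then x = 1 + 45·4 = 181, valid modulo lcm(45, 21) = 315: x ≡ 181 (mod 315).
Verify: 181 mod 15 = 1, 181 mod 9 = 1, 181 mod 21 = 13.

x ≡ 181 (mod 315).
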